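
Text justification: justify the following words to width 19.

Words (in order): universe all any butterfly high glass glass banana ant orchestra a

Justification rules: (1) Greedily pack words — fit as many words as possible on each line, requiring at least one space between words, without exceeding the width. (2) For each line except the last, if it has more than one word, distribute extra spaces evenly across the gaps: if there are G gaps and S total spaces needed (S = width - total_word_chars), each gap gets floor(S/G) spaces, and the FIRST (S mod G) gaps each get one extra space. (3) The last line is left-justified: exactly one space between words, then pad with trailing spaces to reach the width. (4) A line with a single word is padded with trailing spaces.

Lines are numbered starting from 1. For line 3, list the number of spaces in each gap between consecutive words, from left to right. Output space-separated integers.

Answer: 2 1

Derivation:
Line 1: ['universe', 'all', 'any'] (min_width=16, slack=3)
Line 2: ['butterfly', 'high'] (min_width=14, slack=5)
Line 3: ['glass', 'glass', 'banana'] (min_width=18, slack=1)
Line 4: ['ant', 'orchestra', 'a'] (min_width=15, slack=4)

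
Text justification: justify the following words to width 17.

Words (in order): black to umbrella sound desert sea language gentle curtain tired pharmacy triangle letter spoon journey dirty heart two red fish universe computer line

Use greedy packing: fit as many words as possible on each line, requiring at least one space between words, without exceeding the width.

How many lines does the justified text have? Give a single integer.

Answer: 10

Derivation:
Line 1: ['black', 'to', 'umbrella'] (min_width=17, slack=0)
Line 2: ['sound', 'desert', 'sea'] (min_width=16, slack=1)
Line 3: ['language', 'gentle'] (min_width=15, slack=2)
Line 4: ['curtain', 'tired'] (min_width=13, slack=4)
Line 5: ['pharmacy', 'triangle'] (min_width=17, slack=0)
Line 6: ['letter', 'spoon'] (min_width=12, slack=5)
Line 7: ['journey', 'dirty'] (min_width=13, slack=4)
Line 8: ['heart', 'two', 'red'] (min_width=13, slack=4)
Line 9: ['fish', 'universe'] (min_width=13, slack=4)
Line 10: ['computer', 'line'] (min_width=13, slack=4)
Total lines: 10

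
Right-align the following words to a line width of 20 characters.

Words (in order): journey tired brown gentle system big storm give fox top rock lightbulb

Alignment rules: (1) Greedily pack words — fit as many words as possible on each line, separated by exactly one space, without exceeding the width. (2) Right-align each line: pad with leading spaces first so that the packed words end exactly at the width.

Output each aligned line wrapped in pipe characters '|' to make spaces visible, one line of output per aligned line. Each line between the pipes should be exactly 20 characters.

Answer: | journey tired brown|
|   gentle system big|
|  storm give fox top|
|      rock lightbulb|

Derivation:
Line 1: ['journey', 'tired', 'brown'] (min_width=19, slack=1)
Line 2: ['gentle', 'system', 'big'] (min_width=17, slack=3)
Line 3: ['storm', 'give', 'fox', 'top'] (min_width=18, slack=2)
Line 4: ['rock', 'lightbulb'] (min_width=14, slack=6)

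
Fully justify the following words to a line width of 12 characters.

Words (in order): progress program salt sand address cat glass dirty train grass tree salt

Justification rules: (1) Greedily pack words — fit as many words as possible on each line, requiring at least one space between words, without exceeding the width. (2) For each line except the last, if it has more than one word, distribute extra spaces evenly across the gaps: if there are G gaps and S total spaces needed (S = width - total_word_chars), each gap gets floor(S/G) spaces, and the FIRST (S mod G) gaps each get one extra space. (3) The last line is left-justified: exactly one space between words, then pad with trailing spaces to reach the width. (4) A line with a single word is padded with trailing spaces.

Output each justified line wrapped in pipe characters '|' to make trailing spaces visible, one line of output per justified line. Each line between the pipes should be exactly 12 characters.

Line 1: ['progress'] (min_width=8, slack=4)
Line 2: ['program', 'salt'] (min_width=12, slack=0)
Line 3: ['sand', 'address'] (min_width=12, slack=0)
Line 4: ['cat', 'glass'] (min_width=9, slack=3)
Line 5: ['dirty', 'train'] (min_width=11, slack=1)
Line 6: ['grass', 'tree'] (min_width=10, slack=2)
Line 7: ['salt'] (min_width=4, slack=8)

Answer: |progress    |
|program salt|
|sand address|
|cat    glass|
|dirty  train|
|grass   tree|
|salt        |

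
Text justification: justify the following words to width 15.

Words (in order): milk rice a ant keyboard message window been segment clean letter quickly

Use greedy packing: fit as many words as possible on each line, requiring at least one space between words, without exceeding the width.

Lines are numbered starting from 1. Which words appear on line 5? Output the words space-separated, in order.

Answer: clean letter

Derivation:
Line 1: ['milk', 'rice', 'a', 'ant'] (min_width=15, slack=0)
Line 2: ['keyboard'] (min_width=8, slack=7)
Line 3: ['message', 'window'] (min_width=14, slack=1)
Line 4: ['been', 'segment'] (min_width=12, slack=3)
Line 5: ['clean', 'letter'] (min_width=12, slack=3)
Line 6: ['quickly'] (min_width=7, slack=8)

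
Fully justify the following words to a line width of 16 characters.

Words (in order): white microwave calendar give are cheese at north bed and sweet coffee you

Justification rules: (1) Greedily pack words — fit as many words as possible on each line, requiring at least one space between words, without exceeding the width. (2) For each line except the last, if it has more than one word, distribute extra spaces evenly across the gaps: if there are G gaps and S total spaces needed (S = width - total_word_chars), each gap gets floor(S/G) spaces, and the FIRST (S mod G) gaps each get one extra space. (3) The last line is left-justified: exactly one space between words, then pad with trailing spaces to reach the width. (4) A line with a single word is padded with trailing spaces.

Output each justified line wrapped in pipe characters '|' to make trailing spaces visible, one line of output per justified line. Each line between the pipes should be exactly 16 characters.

Answer: |white  microwave|
|calendar    give|
|are   cheese  at|
|north   bed  and|
|sweet coffee you|

Derivation:
Line 1: ['white', 'microwave'] (min_width=15, slack=1)
Line 2: ['calendar', 'give'] (min_width=13, slack=3)
Line 3: ['are', 'cheese', 'at'] (min_width=13, slack=3)
Line 4: ['north', 'bed', 'and'] (min_width=13, slack=3)
Line 5: ['sweet', 'coffee', 'you'] (min_width=16, slack=0)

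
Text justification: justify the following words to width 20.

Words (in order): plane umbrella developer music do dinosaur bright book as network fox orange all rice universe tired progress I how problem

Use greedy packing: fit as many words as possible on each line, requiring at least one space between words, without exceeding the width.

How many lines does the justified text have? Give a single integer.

Answer: 8

Derivation:
Line 1: ['plane', 'umbrella'] (min_width=14, slack=6)
Line 2: ['developer', 'music', 'do'] (min_width=18, slack=2)
Line 3: ['dinosaur', 'bright', 'book'] (min_width=20, slack=0)
Line 4: ['as', 'network', 'fox'] (min_width=14, slack=6)
Line 5: ['orange', 'all', 'rice'] (min_width=15, slack=5)
Line 6: ['universe', 'tired'] (min_width=14, slack=6)
Line 7: ['progress', 'I', 'how'] (min_width=14, slack=6)
Line 8: ['problem'] (min_width=7, slack=13)
Total lines: 8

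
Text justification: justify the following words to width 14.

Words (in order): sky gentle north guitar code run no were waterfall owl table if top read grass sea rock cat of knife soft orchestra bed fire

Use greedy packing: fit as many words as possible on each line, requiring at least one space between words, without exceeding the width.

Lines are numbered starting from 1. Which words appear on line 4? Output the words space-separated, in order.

Line 1: ['sky', 'gentle'] (min_width=10, slack=4)
Line 2: ['north', 'guitar'] (min_width=12, slack=2)
Line 3: ['code', 'run', 'no'] (min_width=11, slack=3)
Line 4: ['were', 'waterfall'] (min_width=14, slack=0)
Line 5: ['owl', 'table', 'if'] (min_width=12, slack=2)
Line 6: ['top', 'read', 'grass'] (min_width=14, slack=0)
Line 7: ['sea', 'rock', 'cat'] (min_width=12, slack=2)
Line 8: ['of', 'knife', 'soft'] (min_width=13, slack=1)
Line 9: ['orchestra', 'bed'] (min_width=13, slack=1)
Line 10: ['fire'] (min_width=4, slack=10)

Answer: were waterfall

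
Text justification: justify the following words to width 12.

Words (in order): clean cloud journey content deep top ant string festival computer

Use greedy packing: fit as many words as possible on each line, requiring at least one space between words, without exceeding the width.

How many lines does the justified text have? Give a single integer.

Answer: 7

Derivation:
Line 1: ['clean', 'cloud'] (min_width=11, slack=1)
Line 2: ['journey'] (min_width=7, slack=5)
Line 3: ['content', 'deep'] (min_width=12, slack=0)
Line 4: ['top', 'ant'] (min_width=7, slack=5)
Line 5: ['string'] (min_width=6, slack=6)
Line 6: ['festival'] (min_width=8, slack=4)
Line 7: ['computer'] (min_width=8, slack=4)
Total lines: 7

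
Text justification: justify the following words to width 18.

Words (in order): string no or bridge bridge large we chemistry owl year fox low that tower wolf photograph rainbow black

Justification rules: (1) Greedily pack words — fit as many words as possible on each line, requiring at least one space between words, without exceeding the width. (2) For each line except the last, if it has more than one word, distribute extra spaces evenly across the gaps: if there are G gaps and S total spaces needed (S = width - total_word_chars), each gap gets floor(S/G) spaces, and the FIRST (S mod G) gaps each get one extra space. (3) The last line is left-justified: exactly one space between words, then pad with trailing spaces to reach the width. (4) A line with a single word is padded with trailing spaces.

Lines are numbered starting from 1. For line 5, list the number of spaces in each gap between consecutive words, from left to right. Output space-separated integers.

Answer: 3 2

Derivation:
Line 1: ['string', 'no', 'or'] (min_width=12, slack=6)
Line 2: ['bridge', 'bridge'] (min_width=13, slack=5)
Line 3: ['large', 'we', 'chemistry'] (min_width=18, slack=0)
Line 4: ['owl', 'year', 'fox', 'low'] (min_width=16, slack=2)
Line 5: ['that', 'tower', 'wolf'] (min_width=15, slack=3)
Line 6: ['photograph', 'rainbow'] (min_width=18, slack=0)
Line 7: ['black'] (min_width=5, slack=13)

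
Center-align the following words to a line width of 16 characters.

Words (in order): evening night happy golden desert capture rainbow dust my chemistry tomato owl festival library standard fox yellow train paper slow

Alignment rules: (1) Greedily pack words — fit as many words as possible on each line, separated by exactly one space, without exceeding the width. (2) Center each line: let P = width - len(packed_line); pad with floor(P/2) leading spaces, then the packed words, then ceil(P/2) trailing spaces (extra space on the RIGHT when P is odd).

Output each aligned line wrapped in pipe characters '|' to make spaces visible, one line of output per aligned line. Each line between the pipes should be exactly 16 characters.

Answer: | evening night  |
|  happy golden  |
| desert capture |
|rainbow dust my |
|chemistry tomato|
|  owl festival  |
|library standard|
|fox yellow train|
|   paper slow   |

Derivation:
Line 1: ['evening', 'night'] (min_width=13, slack=3)
Line 2: ['happy', 'golden'] (min_width=12, slack=4)
Line 3: ['desert', 'capture'] (min_width=14, slack=2)
Line 4: ['rainbow', 'dust', 'my'] (min_width=15, slack=1)
Line 5: ['chemistry', 'tomato'] (min_width=16, slack=0)
Line 6: ['owl', 'festival'] (min_width=12, slack=4)
Line 7: ['library', 'standard'] (min_width=16, slack=0)
Line 8: ['fox', 'yellow', 'train'] (min_width=16, slack=0)
Line 9: ['paper', 'slow'] (min_width=10, slack=6)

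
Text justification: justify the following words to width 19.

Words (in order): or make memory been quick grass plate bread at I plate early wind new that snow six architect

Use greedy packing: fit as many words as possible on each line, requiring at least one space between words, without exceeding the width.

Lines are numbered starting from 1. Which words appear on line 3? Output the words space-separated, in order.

Line 1: ['or', 'make', 'memory', 'been'] (min_width=19, slack=0)
Line 2: ['quick', 'grass', 'plate'] (min_width=17, slack=2)
Line 3: ['bread', 'at', 'I', 'plate'] (min_width=16, slack=3)
Line 4: ['early', 'wind', 'new', 'that'] (min_width=19, slack=0)
Line 5: ['snow', 'six', 'architect'] (min_width=18, slack=1)

Answer: bread at I plate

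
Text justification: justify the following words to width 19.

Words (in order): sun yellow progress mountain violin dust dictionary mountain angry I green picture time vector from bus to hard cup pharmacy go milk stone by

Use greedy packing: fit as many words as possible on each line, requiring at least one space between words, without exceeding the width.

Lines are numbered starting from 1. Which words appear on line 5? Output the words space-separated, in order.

Line 1: ['sun', 'yellow', 'progress'] (min_width=19, slack=0)
Line 2: ['mountain', 'violin'] (min_width=15, slack=4)
Line 3: ['dust', 'dictionary'] (min_width=15, slack=4)
Line 4: ['mountain', 'angry', 'I'] (min_width=16, slack=3)
Line 5: ['green', 'picture', 'time'] (min_width=18, slack=1)
Line 6: ['vector', 'from', 'bus', 'to'] (min_width=18, slack=1)
Line 7: ['hard', 'cup', 'pharmacy'] (min_width=17, slack=2)
Line 8: ['go', 'milk', 'stone', 'by'] (min_width=16, slack=3)

Answer: green picture time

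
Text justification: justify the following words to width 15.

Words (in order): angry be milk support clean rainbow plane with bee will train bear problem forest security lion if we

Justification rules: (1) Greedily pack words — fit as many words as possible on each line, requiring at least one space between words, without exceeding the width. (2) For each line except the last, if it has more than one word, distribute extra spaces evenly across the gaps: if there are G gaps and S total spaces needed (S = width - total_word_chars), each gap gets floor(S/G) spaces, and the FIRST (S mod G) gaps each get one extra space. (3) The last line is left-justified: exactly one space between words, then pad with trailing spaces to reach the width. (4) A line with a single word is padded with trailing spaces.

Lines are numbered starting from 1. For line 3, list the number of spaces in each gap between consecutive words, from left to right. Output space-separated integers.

Answer: 3

Derivation:
Line 1: ['angry', 'be', 'milk'] (min_width=13, slack=2)
Line 2: ['support', 'clean'] (min_width=13, slack=2)
Line 3: ['rainbow', 'plane'] (min_width=13, slack=2)
Line 4: ['with', 'bee', 'will'] (min_width=13, slack=2)
Line 5: ['train', 'bear'] (min_width=10, slack=5)
Line 6: ['problem', 'forest'] (min_width=14, slack=1)
Line 7: ['security', 'lion'] (min_width=13, slack=2)
Line 8: ['if', 'we'] (min_width=5, slack=10)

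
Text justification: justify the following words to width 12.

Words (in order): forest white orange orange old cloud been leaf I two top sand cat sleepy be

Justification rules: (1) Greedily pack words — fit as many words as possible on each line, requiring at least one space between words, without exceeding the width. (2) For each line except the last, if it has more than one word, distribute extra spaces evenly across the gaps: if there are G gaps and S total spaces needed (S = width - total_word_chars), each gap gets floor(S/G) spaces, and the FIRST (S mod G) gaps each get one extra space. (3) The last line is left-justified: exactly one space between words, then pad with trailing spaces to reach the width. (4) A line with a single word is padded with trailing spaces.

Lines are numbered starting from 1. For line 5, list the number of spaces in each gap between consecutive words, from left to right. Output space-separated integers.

Answer: 2 2

Derivation:
Line 1: ['forest', 'white'] (min_width=12, slack=0)
Line 2: ['orange'] (min_width=6, slack=6)
Line 3: ['orange', 'old'] (min_width=10, slack=2)
Line 4: ['cloud', 'been'] (min_width=10, slack=2)
Line 5: ['leaf', 'I', 'two'] (min_width=10, slack=2)
Line 6: ['top', 'sand', 'cat'] (min_width=12, slack=0)
Line 7: ['sleepy', 'be'] (min_width=9, slack=3)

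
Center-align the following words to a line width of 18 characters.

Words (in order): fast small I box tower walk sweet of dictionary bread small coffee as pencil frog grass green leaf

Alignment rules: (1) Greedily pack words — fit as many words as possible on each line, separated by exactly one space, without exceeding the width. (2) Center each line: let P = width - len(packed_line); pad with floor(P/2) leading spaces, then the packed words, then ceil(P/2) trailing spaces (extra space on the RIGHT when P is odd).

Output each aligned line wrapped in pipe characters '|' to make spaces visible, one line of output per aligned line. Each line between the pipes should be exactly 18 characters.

Line 1: ['fast', 'small', 'I', 'box'] (min_width=16, slack=2)
Line 2: ['tower', 'walk', 'sweet'] (min_width=16, slack=2)
Line 3: ['of', 'dictionary'] (min_width=13, slack=5)
Line 4: ['bread', 'small', 'coffee'] (min_width=18, slack=0)
Line 5: ['as', 'pencil', 'frog'] (min_width=14, slack=4)
Line 6: ['grass', 'green', 'leaf'] (min_width=16, slack=2)

Answer: | fast small I box |
| tower walk sweet |
|  of dictionary   |
|bread small coffee|
|  as pencil frog  |
| grass green leaf |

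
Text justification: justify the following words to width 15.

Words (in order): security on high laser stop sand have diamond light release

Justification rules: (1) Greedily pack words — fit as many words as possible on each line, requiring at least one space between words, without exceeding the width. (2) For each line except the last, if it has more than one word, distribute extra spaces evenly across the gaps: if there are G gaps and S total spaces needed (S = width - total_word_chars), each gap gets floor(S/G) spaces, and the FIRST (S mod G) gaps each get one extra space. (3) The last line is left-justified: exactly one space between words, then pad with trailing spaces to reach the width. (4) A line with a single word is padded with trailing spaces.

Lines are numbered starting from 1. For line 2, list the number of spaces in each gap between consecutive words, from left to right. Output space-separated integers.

Line 1: ['security', 'on'] (min_width=11, slack=4)
Line 2: ['high', 'laser', 'stop'] (min_width=15, slack=0)
Line 3: ['sand', 'have'] (min_width=9, slack=6)
Line 4: ['diamond', 'light'] (min_width=13, slack=2)
Line 5: ['release'] (min_width=7, slack=8)

Answer: 1 1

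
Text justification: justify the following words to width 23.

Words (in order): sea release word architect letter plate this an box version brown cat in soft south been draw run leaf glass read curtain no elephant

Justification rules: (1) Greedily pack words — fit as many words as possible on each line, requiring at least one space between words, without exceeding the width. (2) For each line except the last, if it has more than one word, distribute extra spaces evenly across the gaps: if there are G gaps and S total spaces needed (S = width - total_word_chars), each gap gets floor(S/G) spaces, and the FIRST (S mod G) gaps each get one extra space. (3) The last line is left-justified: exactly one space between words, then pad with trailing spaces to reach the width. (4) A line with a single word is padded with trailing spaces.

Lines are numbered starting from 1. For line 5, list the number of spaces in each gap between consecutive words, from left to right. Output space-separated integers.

Line 1: ['sea', 'release', 'word'] (min_width=16, slack=7)
Line 2: ['architect', 'letter', 'plate'] (min_width=22, slack=1)
Line 3: ['this', 'an', 'box', 'version'] (min_width=19, slack=4)
Line 4: ['brown', 'cat', 'in', 'soft', 'south'] (min_width=23, slack=0)
Line 5: ['been', 'draw', 'run', 'leaf'] (min_width=18, slack=5)
Line 6: ['glass', 'read', 'curtain', 'no'] (min_width=21, slack=2)
Line 7: ['elephant'] (min_width=8, slack=15)

Answer: 3 3 2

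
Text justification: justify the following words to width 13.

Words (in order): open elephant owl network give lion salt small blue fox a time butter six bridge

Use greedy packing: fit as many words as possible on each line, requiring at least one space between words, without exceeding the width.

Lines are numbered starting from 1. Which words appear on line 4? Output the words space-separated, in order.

Line 1: ['open', 'elephant'] (min_width=13, slack=0)
Line 2: ['owl', 'network'] (min_width=11, slack=2)
Line 3: ['give', 'lion'] (min_width=9, slack=4)
Line 4: ['salt', 'small'] (min_width=10, slack=3)
Line 5: ['blue', 'fox', 'a'] (min_width=10, slack=3)
Line 6: ['time', 'butter'] (min_width=11, slack=2)
Line 7: ['six', 'bridge'] (min_width=10, slack=3)

Answer: salt small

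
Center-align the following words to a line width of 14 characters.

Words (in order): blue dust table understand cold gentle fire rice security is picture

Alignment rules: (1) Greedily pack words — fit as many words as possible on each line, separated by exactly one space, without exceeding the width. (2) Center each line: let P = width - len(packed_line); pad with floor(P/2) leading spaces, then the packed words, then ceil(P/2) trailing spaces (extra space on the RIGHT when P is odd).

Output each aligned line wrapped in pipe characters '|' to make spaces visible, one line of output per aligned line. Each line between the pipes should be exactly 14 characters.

Line 1: ['blue', 'dust'] (min_width=9, slack=5)
Line 2: ['table'] (min_width=5, slack=9)
Line 3: ['understand'] (min_width=10, slack=4)
Line 4: ['cold', 'gentle'] (min_width=11, slack=3)
Line 5: ['fire', 'rice'] (min_width=9, slack=5)
Line 6: ['security', 'is'] (min_width=11, slack=3)
Line 7: ['picture'] (min_width=7, slack=7)

Answer: |  blue dust   |
|    table     |
|  understand  |
| cold gentle  |
|  fire rice   |
| security is  |
|   picture    |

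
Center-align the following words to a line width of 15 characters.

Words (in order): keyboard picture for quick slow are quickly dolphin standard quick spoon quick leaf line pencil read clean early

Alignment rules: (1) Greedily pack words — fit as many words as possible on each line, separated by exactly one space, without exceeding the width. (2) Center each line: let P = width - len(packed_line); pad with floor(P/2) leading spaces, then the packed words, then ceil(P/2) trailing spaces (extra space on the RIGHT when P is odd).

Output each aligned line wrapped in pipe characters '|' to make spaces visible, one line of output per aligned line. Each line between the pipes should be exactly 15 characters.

Answer: |   keyboard    |
|  picture for  |
|quick slow are |
|quickly dolphin|
|standard quick |
|  spoon quick  |
|   leaf line   |
|  pencil read  |
|  clean early  |

Derivation:
Line 1: ['keyboard'] (min_width=8, slack=7)
Line 2: ['picture', 'for'] (min_width=11, slack=4)
Line 3: ['quick', 'slow', 'are'] (min_width=14, slack=1)
Line 4: ['quickly', 'dolphin'] (min_width=15, slack=0)
Line 5: ['standard', 'quick'] (min_width=14, slack=1)
Line 6: ['spoon', 'quick'] (min_width=11, slack=4)
Line 7: ['leaf', 'line'] (min_width=9, slack=6)
Line 8: ['pencil', 'read'] (min_width=11, slack=4)
Line 9: ['clean', 'early'] (min_width=11, slack=4)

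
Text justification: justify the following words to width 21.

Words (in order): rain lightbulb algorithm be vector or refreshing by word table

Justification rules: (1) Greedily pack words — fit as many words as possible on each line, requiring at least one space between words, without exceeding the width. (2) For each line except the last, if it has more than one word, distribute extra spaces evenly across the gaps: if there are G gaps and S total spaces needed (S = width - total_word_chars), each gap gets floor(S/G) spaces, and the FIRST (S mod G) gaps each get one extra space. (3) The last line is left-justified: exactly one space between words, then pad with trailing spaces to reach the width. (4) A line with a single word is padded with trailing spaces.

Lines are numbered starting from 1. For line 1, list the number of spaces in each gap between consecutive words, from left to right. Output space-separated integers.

Line 1: ['rain', 'lightbulb'] (min_width=14, slack=7)
Line 2: ['algorithm', 'be', 'vector'] (min_width=19, slack=2)
Line 3: ['or', 'refreshing', 'by', 'word'] (min_width=21, slack=0)
Line 4: ['table'] (min_width=5, slack=16)

Answer: 8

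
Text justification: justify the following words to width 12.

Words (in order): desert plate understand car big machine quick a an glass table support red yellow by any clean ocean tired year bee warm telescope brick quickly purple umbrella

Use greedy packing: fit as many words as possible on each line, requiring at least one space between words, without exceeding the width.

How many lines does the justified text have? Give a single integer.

Line 1: ['desert', 'plate'] (min_width=12, slack=0)
Line 2: ['understand'] (min_width=10, slack=2)
Line 3: ['car', 'big'] (min_width=7, slack=5)
Line 4: ['machine'] (min_width=7, slack=5)
Line 5: ['quick', 'a', 'an'] (min_width=10, slack=2)
Line 6: ['glass', 'table'] (min_width=11, slack=1)
Line 7: ['support', 'red'] (min_width=11, slack=1)
Line 8: ['yellow', 'by'] (min_width=9, slack=3)
Line 9: ['any', 'clean'] (min_width=9, slack=3)
Line 10: ['ocean', 'tired'] (min_width=11, slack=1)
Line 11: ['year', 'bee'] (min_width=8, slack=4)
Line 12: ['warm'] (min_width=4, slack=8)
Line 13: ['telescope'] (min_width=9, slack=3)
Line 14: ['brick'] (min_width=5, slack=7)
Line 15: ['quickly'] (min_width=7, slack=5)
Line 16: ['purple'] (min_width=6, slack=6)
Line 17: ['umbrella'] (min_width=8, slack=4)
Total lines: 17

Answer: 17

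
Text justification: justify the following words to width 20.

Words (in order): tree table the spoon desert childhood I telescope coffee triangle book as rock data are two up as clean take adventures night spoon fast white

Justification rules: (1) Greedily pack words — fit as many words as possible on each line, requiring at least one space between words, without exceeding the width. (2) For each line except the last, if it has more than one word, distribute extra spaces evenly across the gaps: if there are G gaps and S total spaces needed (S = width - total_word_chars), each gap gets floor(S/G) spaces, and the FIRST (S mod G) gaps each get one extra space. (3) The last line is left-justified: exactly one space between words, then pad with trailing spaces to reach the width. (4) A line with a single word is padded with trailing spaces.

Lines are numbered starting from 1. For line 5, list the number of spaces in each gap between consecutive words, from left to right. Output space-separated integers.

Answer: 1 1 1 1

Derivation:
Line 1: ['tree', 'table', 'the', 'spoon'] (min_width=20, slack=0)
Line 2: ['desert', 'childhood', 'I'] (min_width=18, slack=2)
Line 3: ['telescope', 'coffee'] (min_width=16, slack=4)
Line 4: ['triangle', 'book', 'as'] (min_width=16, slack=4)
Line 5: ['rock', 'data', 'are', 'two', 'up'] (min_width=20, slack=0)
Line 6: ['as', 'clean', 'take'] (min_width=13, slack=7)
Line 7: ['adventures', 'night'] (min_width=16, slack=4)
Line 8: ['spoon', 'fast', 'white'] (min_width=16, slack=4)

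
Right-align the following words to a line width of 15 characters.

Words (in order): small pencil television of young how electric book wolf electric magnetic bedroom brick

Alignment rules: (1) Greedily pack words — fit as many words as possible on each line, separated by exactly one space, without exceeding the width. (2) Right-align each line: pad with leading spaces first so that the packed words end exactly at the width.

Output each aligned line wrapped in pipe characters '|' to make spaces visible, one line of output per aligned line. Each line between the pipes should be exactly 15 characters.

Line 1: ['small', 'pencil'] (min_width=12, slack=3)
Line 2: ['television', 'of'] (min_width=13, slack=2)
Line 3: ['young', 'how'] (min_width=9, slack=6)
Line 4: ['electric', 'book'] (min_width=13, slack=2)
Line 5: ['wolf', 'electric'] (min_width=13, slack=2)
Line 6: ['magnetic'] (min_width=8, slack=7)
Line 7: ['bedroom', 'brick'] (min_width=13, slack=2)

Answer: |   small pencil|
|  television of|
|      young how|
|  electric book|
|  wolf electric|
|       magnetic|
|  bedroom brick|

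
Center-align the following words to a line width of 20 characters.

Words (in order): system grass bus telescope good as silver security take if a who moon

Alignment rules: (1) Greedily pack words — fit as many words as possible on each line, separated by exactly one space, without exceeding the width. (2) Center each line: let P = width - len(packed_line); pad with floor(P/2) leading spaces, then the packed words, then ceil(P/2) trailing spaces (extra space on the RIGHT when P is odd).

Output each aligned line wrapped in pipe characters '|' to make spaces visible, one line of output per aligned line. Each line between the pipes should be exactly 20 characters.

Answer: |  system grass bus  |
| telescope good as  |
|silver security take|
|   if a who moon    |

Derivation:
Line 1: ['system', 'grass', 'bus'] (min_width=16, slack=4)
Line 2: ['telescope', 'good', 'as'] (min_width=17, slack=3)
Line 3: ['silver', 'security', 'take'] (min_width=20, slack=0)
Line 4: ['if', 'a', 'who', 'moon'] (min_width=13, slack=7)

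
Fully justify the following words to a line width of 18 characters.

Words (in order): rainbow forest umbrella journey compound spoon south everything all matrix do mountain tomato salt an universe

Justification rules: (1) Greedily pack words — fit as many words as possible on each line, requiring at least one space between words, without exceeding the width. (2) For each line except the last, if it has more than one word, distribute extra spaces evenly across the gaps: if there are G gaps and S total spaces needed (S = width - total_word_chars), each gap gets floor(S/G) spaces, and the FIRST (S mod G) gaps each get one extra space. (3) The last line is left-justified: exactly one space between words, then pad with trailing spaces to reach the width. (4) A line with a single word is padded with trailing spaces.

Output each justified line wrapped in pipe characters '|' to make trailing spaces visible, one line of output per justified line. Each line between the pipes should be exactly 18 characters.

Line 1: ['rainbow', 'forest'] (min_width=14, slack=4)
Line 2: ['umbrella', 'journey'] (min_width=16, slack=2)
Line 3: ['compound', 'spoon'] (min_width=14, slack=4)
Line 4: ['south', 'everything'] (min_width=16, slack=2)
Line 5: ['all', 'matrix', 'do'] (min_width=13, slack=5)
Line 6: ['mountain', 'tomato'] (min_width=15, slack=3)
Line 7: ['salt', 'an', 'universe'] (min_width=16, slack=2)

Answer: |rainbow     forest|
|umbrella   journey|
|compound     spoon|
|south   everything|
|all    matrix   do|
|mountain    tomato|
|salt an universe  |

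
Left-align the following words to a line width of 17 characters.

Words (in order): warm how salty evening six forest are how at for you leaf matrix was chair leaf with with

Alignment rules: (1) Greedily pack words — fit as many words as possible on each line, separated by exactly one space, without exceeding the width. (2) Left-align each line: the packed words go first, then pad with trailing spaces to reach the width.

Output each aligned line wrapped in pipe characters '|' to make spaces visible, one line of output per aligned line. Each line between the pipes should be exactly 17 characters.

Answer: |warm how salty   |
|evening six      |
|forest are how at|
|for you leaf     |
|matrix was chair |
|leaf with with   |

Derivation:
Line 1: ['warm', 'how', 'salty'] (min_width=14, slack=3)
Line 2: ['evening', 'six'] (min_width=11, slack=6)
Line 3: ['forest', 'are', 'how', 'at'] (min_width=17, slack=0)
Line 4: ['for', 'you', 'leaf'] (min_width=12, slack=5)
Line 5: ['matrix', 'was', 'chair'] (min_width=16, slack=1)
Line 6: ['leaf', 'with', 'with'] (min_width=14, slack=3)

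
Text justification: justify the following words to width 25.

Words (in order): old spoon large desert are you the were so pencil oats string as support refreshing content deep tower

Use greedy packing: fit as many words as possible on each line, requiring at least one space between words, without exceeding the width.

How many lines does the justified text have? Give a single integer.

Answer: 5

Derivation:
Line 1: ['old', 'spoon', 'large', 'desert'] (min_width=22, slack=3)
Line 2: ['are', 'you', 'the', 'were', 'so'] (min_width=19, slack=6)
Line 3: ['pencil', 'oats', 'string', 'as'] (min_width=21, slack=4)
Line 4: ['support', 'refreshing'] (min_width=18, slack=7)
Line 5: ['content', 'deep', 'tower'] (min_width=18, slack=7)
Total lines: 5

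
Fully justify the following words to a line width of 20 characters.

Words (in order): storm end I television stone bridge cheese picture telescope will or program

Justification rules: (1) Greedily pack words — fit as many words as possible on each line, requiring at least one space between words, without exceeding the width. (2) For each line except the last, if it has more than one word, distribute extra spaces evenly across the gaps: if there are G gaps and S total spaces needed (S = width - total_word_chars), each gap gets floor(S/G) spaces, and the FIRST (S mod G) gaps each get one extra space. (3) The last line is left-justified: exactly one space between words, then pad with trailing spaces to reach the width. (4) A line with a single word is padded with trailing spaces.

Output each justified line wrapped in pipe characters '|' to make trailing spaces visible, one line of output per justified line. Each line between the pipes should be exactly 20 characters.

Line 1: ['storm', 'end', 'I'] (min_width=11, slack=9)
Line 2: ['television', 'stone'] (min_width=16, slack=4)
Line 3: ['bridge', 'cheese'] (min_width=13, slack=7)
Line 4: ['picture', 'telescope'] (min_width=17, slack=3)
Line 5: ['will', 'or', 'program'] (min_width=15, slack=5)

Answer: |storm      end     I|
|television     stone|
|bridge        cheese|
|picture    telescope|
|will or program     |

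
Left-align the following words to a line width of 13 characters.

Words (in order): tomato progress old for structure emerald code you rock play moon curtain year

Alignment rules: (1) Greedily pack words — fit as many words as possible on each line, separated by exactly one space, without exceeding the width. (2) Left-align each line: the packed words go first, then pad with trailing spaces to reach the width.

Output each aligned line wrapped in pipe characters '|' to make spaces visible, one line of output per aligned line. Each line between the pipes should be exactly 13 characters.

Line 1: ['tomato'] (min_width=6, slack=7)
Line 2: ['progress', 'old'] (min_width=12, slack=1)
Line 3: ['for', 'structure'] (min_width=13, slack=0)
Line 4: ['emerald', 'code'] (min_width=12, slack=1)
Line 5: ['you', 'rock', 'play'] (min_width=13, slack=0)
Line 6: ['moon', 'curtain'] (min_width=12, slack=1)
Line 7: ['year'] (min_width=4, slack=9)

Answer: |tomato       |
|progress old |
|for structure|
|emerald code |
|you rock play|
|moon curtain |
|year         |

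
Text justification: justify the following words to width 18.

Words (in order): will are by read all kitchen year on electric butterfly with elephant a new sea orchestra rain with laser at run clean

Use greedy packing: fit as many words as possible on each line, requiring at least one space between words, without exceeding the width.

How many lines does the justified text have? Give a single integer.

Answer: 8

Derivation:
Line 1: ['will', 'are', 'by', 'read'] (min_width=16, slack=2)
Line 2: ['all', 'kitchen', 'year'] (min_width=16, slack=2)
Line 3: ['on', 'electric'] (min_width=11, slack=7)
Line 4: ['butterfly', 'with'] (min_width=14, slack=4)
Line 5: ['elephant', 'a', 'new', 'sea'] (min_width=18, slack=0)
Line 6: ['orchestra', 'rain'] (min_width=14, slack=4)
Line 7: ['with', 'laser', 'at', 'run'] (min_width=17, slack=1)
Line 8: ['clean'] (min_width=5, slack=13)
Total lines: 8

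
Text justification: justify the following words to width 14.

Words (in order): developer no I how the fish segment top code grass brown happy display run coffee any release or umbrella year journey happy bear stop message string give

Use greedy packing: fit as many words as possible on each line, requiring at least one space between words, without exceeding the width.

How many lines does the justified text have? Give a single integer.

Answer: 13

Derivation:
Line 1: ['developer', 'no', 'I'] (min_width=14, slack=0)
Line 2: ['how', 'the', 'fish'] (min_width=12, slack=2)
Line 3: ['segment', 'top'] (min_width=11, slack=3)
Line 4: ['code', 'grass'] (min_width=10, slack=4)
Line 5: ['brown', 'happy'] (min_width=11, slack=3)
Line 6: ['display', 'run'] (min_width=11, slack=3)
Line 7: ['coffee', 'any'] (min_width=10, slack=4)
Line 8: ['release', 'or'] (min_width=10, slack=4)
Line 9: ['umbrella', 'year'] (min_width=13, slack=1)
Line 10: ['journey', 'happy'] (min_width=13, slack=1)
Line 11: ['bear', 'stop'] (min_width=9, slack=5)
Line 12: ['message', 'string'] (min_width=14, slack=0)
Line 13: ['give'] (min_width=4, slack=10)
Total lines: 13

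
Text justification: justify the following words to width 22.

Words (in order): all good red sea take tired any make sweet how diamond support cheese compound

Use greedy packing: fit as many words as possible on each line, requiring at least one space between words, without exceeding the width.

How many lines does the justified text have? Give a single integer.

Answer: 4

Derivation:
Line 1: ['all', 'good', 'red', 'sea', 'take'] (min_width=21, slack=1)
Line 2: ['tired', 'any', 'make', 'sweet'] (min_width=20, slack=2)
Line 3: ['how', 'diamond', 'support'] (min_width=19, slack=3)
Line 4: ['cheese', 'compound'] (min_width=15, slack=7)
Total lines: 4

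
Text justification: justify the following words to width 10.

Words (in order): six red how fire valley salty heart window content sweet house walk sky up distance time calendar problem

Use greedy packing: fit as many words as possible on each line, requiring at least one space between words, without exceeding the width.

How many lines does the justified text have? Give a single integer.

Line 1: ['six', 'red'] (min_width=7, slack=3)
Line 2: ['how', 'fire'] (min_width=8, slack=2)
Line 3: ['valley'] (min_width=6, slack=4)
Line 4: ['salty'] (min_width=5, slack=5)
Line 5: ['heart'] (min_width=5, slack=5)
Line 6: ['window'] (min_width=6, slack=4)
Line 7: ['content'] (min_width=7, slack=3)
Line 8: ['sweet'] (min_width=5, slack=5)
Line 9: ['house', 'walk'] (min_width=10, slack=0)
Line 10: ['sky', 'up'] (min_width=6, slack=4)
Line 11: ['distance'] (min_width=8, slack=2)
Line 12: ['time'] (min_width=4, slack=6)
Line 13: ['calendar'] (min_width=8, slack=2)
Line 14: ['problem'] (min_width=7, slack=3)
Total lines: 14

Answer: 14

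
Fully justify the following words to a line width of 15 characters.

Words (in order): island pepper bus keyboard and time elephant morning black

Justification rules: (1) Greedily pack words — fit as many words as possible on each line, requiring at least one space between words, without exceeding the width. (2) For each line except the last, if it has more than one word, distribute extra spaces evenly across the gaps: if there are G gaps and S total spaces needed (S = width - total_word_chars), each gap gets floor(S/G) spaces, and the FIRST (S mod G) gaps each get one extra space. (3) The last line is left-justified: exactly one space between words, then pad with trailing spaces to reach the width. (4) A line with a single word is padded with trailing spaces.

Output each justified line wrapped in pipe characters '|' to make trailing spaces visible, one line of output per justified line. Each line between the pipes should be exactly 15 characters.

Answer: |island   pepper|
|bus    keyboard|
|and        time|
|elephant       |
|morning black  |

Derivation:
Line 1: ['island', 'pepper'] (min_width=13, slack=2)
Line 2: ['bus', 'keyboard'] (min_width=12, slack=3)
Line 3: ['and', 'time'] (min_width=8, slack=7)
Line 4: ['elephant'] (min_width=8, slack=7)
Line 5: ['morning', 'black'] (min_width=13, slack=2)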